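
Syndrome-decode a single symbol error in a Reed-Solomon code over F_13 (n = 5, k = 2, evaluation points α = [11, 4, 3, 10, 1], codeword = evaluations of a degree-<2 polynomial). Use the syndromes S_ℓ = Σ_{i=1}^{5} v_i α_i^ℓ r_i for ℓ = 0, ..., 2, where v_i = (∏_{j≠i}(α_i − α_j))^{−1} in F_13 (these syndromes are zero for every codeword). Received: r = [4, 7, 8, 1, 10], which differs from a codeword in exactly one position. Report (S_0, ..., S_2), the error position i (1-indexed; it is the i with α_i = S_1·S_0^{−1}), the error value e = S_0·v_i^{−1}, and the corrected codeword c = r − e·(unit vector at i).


S = (4, 5, 3), error at position 1, error magnitude e = 4, c = [0, 7, 8, 1, 10].

Step 1: column multipliers v_i = (∏_{j≠i}(α_i − α_j))^{−1} mod 13.
  i = 1 (α = 11): (11−4)(11−3)(11−10)(11−1) = 7·8·1·10 = 560 ≡ 1, so v_1 = 1^{−1} = 1 (mod 13).
  i = 2 (α = 4): (4−11)(4−3)(4−10)(4−1) = (−7)·1·(−6)·3 = 126 ≡ 9, so v_2 = 9^{−1} = 3 (mod 13).
  i = 3 (α = 3): (3−11)(3−4)(3−10)(3−1) = (−8)·(−1)·(−7)·2 = −112 ≡ 5, so v_3 = 5^{−1} = 8 (mod 13).
  i = 4 (α = 10): (10−11)(10−4)(10−3)(10−1) = (−1)·6·7·9 = −378 ≡ 12, so v_4 = 12^{−1} = 12 (mod 13).
  i = 5 (α = 1): (1−11)(1−4)(1−3)(1−10) = (−10)·(−3)·(−2)·(−9) = 540 ≡ 7, so v_5 = 7^{−1} = 2 (mod 13).
  v = [1, 3, 8, 12, 2].
Step 2: syndromes of r = [4, 7, 8, 1, 10] (all sums mod 13).
  S_0 = Σ v_i r_i = 1·4 + 3·7 + 8·8 + 12·1 + 2·10 = 121 ≡ 4.
  S_1 = Σ v_i α_i r_i = 1·11·4 + 3·4·7 + 8·3·8 + 12·10·1 + 2·1·10 = 460 ≡ 5.
  α_i^2 mod 13 = [4, 3, 9, 9, 1].
  S_2 = Σ v_i α_i^2 r_i = 1·4·4 + 3·3·7 + 8·9·8 + 12·9·1 + 2·1·10 = 783 ≡ 3.
  S = (4, 5, 3) ≠ 0, so r is not a codeword (an error is present).
Step 3: locate the error. For a single error e at position i, S_ℓ = v_i·e·α_i^ℓ, so α_err = S_1/S_0.
  S_0^{−1} = 4^{−1} = 10 (mod 13), so α_err = 5·10 = 50 ≡ 11 = α_1. Error position i = 1.
  Consistency check: S_2/S_1 = 3·8 = 24 ≡ 11 = α_err ✓ (single-error assumption holds).
Step 4: error magnitude e = S_0/v_1 = S_0·∏_{j≠1}(α_1 − α_j) = 4·1 = 4 ≡ 4 (mod 13).
Step 5: correct position 1: c_1 = r_1 − e = 4 − 4 ≡ 0 (mod 13). Hence c = [0, 7, 8, 1, 10].
  Check: interpolating c through the α_i gives m(x) = 11 + 12·x (degree < 2) with m(α_i) = c_i for every i, so c is indeed a codeword.


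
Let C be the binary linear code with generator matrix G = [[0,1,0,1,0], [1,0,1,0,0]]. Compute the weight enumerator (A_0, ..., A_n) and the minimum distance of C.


Weight distribution: A_0 = 1, A_2 = 2, A_4 = 1. Minimum distance d = 2.

Enumerate all 2^2 = 4 messages m ∈ F_2^2.
For each, compute codeword c = mG in F_2^5, then tally its weight.
  m = 00 → c = 00000, weight = 0.
  m = 10 → c = 01010, weight = 2.
  m = 01 → c = 10100, weight = 2.
  m = 11 → c = 11110, weight = 4.
Tally weights:
  weight 0: 1 codewords.
  weight 2: 2 codewords.
  weight 4: 1 codewords.
Minimum distance d = smallest w > 0 with A_w > 0 = 2.
Sanity: Σ A_w = 4 = 2^2 = 4 ✓.


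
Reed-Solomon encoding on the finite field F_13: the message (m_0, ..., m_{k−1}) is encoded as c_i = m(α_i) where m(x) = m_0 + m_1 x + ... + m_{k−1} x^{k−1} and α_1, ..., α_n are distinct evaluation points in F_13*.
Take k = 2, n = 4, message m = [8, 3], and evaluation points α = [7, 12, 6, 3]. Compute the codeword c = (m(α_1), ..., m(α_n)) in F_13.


c = [3, 5, 0, 4]

Message polynomial: m(x) = 8 + 3·x (mod 13).
For each evaluation point α_i, compute m(α_i) mod 13:
  α_1 = 7: Horner steps 3 → 3, so m(7) = 3.
  α_2 = 12: Horner steps 3 → 5, so m(12) = 5.
  α_3 = 6: Horner steps 3 → 0, so m(6) = 0.
  α_4 = 3: Horner steps 3 → 4, so m(3) = 4.
Codeword c = [3, 5, 0, 4] ∈ F_13^4.


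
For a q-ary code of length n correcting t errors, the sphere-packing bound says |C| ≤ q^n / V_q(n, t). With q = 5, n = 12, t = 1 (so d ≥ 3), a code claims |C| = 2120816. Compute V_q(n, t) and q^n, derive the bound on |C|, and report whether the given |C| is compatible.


V_q(n, t) = 49, q^n = 244140625, Hamming bound = 4982461, |C| = 2120816 ≤ bound (satisfied).

Step 1: Compute V_q(n, t) = Σ_{j=0}^1 C(n, j) (q−1)^j.
  j = 0: C(12,0)·(4)^0 = 1·1 = 1.
  j = 1: C(12,1)·(4)^1 = 12·4 = 48.
  V_q(n, t) = 1 + 48 = 49.
Step 2: q^n = 5^12 = 244140625.
Step 3: Hamming bound ⌊q^n / V_q(n,t)⌋ = ⌊244140625/49⌋ = 4982461.
Step 4: Compare |C| = 2120816 to 4982461: satisfied.
The claimed |C| lies below the Hamming bound.


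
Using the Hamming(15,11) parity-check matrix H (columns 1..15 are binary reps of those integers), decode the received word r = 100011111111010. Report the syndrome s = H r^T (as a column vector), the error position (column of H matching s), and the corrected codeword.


s = (0, 1, 1, 1)^T, error position = 7, corrected codeword c = 100011011111010

Compute s = H r^T mod 2 one row at a time:
  s_1 = 1 + 1 + 1 + 1 + 1 + 0 + 1 + 0 = 6 ≡ 0 (mod 2).
  s_2 = 0 + 1 + 1 + 1 + 1 + 0 + 1 + 0 = 5 ≡ 1 (mod 2).
  s_3 = 0 + 0 + 1 + 1 + 1 + 1 + 1 + 0 = 5 ≡ 1 (mod 2).
  s_4 = 1 + 0 + 1 + 1 + 1 + 1 + 0 + 0 = 5 ≡ 1 (mod 2).
s = (0, 1, 1, 1)^T — this equals column 7 of H (binary 0111), so error is at position 7.
Correct: flip bit 7 of r = 100011111111010 to get c = 100011011111010.


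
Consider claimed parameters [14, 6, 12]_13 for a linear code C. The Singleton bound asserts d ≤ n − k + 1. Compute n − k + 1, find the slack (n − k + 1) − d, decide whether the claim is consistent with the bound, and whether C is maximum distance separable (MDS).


Singleton RHS = n − k + 1 = 9, slack = -3, bound violated (no such code; not MDS).

Singleton bound: d ≤ n − k + 1.
Here n = 14, k = 6, so n − k + 1 = 9.
Given d = 12, check d ≤ 9: NO.
Slack = (n − k + 1) − d = -3.
The slack is negative: d = 12 exceeds n − k + 1 = 9 by 3, so the Singleton bound is violated and no linear [14, 6, 12]_13 code can exist. In particular it is not MDS (MDS requires d = n − k + 1 exactly).
Description: the claimed parameters are [14, 6, 12]_13; such a code would be impossible (violates the Singleton bound).


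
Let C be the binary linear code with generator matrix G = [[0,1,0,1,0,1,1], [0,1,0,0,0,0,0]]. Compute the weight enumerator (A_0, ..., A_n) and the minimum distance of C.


Weight distribution: A_0 = 1, A_1 = 1, A_3 = 1, A_4 = 1. Minimum distance d = 1.

Enumerate all 2^2 = 4 messages m ∈ F_2^2.
For each, compute codeword c = mG in F_2^7, then tally its weight.
  m = 00 → c = 0000000, weight = 0.
  m = 10 → c = 0101011, weight = 4.
  m = 01 → c = 0100000, weight = 1.
  m = 11 → c = 0001011, weight = 3.
Tally weights:
  weight 0: 1 codewords.
  weight 1: 1 codewords.
  weight 3: 1 codewords.
  weight 4: 1 codewords.
Minimum distance d = smallest w > 0 with A_w > 0 = 1.
Sanity: Σ A_w = 4 = 2^2 = 4 ✓.


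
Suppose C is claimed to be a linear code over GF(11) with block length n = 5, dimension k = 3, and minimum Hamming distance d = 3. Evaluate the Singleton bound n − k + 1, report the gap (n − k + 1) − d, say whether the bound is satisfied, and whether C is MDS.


Singleton RHS = n − k + 1 = 3, slack = 0, bound satisfied, MDS.

Singleton bound: d ≤ n − k + 1.
Here n = 5, k = 3, so n − k + 1 = 3.
Given d = 3, check d ≤ 3: YES.
Slack = (n − k + 1) − d = 0.
The code is MDS (slack = 0).
Description: the claimed parameters are [5, 3, 3]_11; such a code would be MDS (meets Singleton bound).


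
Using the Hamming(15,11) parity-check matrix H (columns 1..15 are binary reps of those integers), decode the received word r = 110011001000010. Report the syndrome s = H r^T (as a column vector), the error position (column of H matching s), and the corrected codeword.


s = (0, 1, 1, 1)^T, error position = 7, corrected codeword c = 110011101000010

Compute s = H r^T mod 2 one row at a time:
  s_1 = 0 + 1 + 0 + 0 + 0 + 0 + 1 + 0 = 2 ≡ 0 (mod 2).
  s_2 = 0 + 1 + 1 + 0 + 0 + 0 + 1 + 0 = 3 ≡ 1 (mod 2).
  s_3 = 1 + 0 + 1 + 0 + 0 + 0 + 1 + 0 = 3 ≡ 1 (mod 2).
  s_4 = 1 + 0 + 1 + 0 + 1 + 0 + 0 + 0 = 3 ≡ 1 (mod 2).
s = (0, 1, 1, 1)^T — this equals column 7 of H (binary 0111), so error is at position 7.
Correct: flip bit 7 of r = 110011001000010 to get c = 110011101000010.


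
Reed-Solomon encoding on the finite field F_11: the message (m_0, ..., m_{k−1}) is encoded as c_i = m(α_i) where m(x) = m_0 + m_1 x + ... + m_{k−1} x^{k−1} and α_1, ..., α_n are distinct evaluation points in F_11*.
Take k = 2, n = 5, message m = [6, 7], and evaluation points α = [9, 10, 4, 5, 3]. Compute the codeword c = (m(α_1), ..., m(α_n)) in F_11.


c = [3, 10, 1, 8, 5]

Message polynomial: m(x) = 6 + 7·x (mod 11).
For each evaluation point α_i, compute m(α_i) mod 11:
  α_1 = 9: Horner steps 7 → 3, so m(9) = 3.
  α_2 = 10: Horner steps 7 → 10, so m(10) = 10.
  α_3 = 4: Horner steps 7 → 1, so m(4) = 1.
  α_4 = 5: Horner steps 7 → 8, so m(5) = 8.
  α_5 = 3: Horner steps 7 → 5, so m(3) = 5.
Codeword c = [3, 10, 1, 8, 5] ∈ F_11^5.


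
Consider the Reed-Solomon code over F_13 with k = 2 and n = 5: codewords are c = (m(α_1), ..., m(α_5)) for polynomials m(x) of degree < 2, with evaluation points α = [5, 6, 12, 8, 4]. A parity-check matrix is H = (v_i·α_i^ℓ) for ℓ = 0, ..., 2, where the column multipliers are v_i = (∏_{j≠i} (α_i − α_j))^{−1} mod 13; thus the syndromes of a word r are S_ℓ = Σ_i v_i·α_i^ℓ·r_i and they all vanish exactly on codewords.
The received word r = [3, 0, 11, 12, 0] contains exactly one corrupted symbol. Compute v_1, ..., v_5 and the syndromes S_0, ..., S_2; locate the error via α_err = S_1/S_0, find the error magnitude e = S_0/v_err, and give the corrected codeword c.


S = (3, 5, 4), error at position 2, error magnitude e = 7, c = [3, 6, 11, 12, 0].

Step 1: column multipliers v_i = (∏_{j≠i}(α_i − α_j))^{−1} mod 13.
  i = 1 (α = 5): (5−6)(5−12)(5−8)(5−4) = (−1)·(−7)·(−3)·1 = −21 ≡ 5, so v_1 = 5^{−1} = 8 (mod 13).
  i = 2 (α = 6): (6−5)(6−12)(6−8)(6−4) = 1·(−6)·(−2)·2 = 24 ≡ 11, so v_2 = 11^{−1} = 6 (mod 13).
  i = 3 (α = 12): (12−5)(12−6)(12−8)(12−4) = 7·6·4·8 = 1344 ≡ 5, so v_3 = 5^{−1} = 8 (mod 13).
  i = 4 (α = 8): (8−5)(8−6)(8−12)(8−4) = 3·2·(−4)·4 = −96 ≡ 8, so v_4 = 8^{−1} = 5 (mod 13).
  i = 5 (α = 4): (4−5)(4−6)(4−12)(4−8) = (−1)·(−2)·(−8)·(−4) = 64 ≡ 12, so v_5 = 12^{−1} = 12 (mod 13).
  v = [8, 6, 8, 5, 12].
Step 2: syndromes of r = [3, 0, 11, 12, 0] (all sums mod 13).
  S_0 = Σ v_i r_i = 8·3 + 6·0 + 8·11 + 5·12 + 12·0 = 172 ≡ 3.
  S_1 = Σ v_i α_i r_i = 8·5·3 + 6·6·0 + 8·12·11 + 5·8·12 + 12·4·0 = 1656 ≡ 5.
  α_i^2 mod 13 = [12, 10, 1, 12, 3].
  S_2 = Σ v_i α_i^2 r_i = 8·12·3 + 6·10·0 + 8·1·11 + 5·12·12 + 12·3·0 = 1096 ≡ 4.
  S = (3, 5, 4) ≠ 0, so r is not a codeword (an error is present).
Step 3: locate the error. For a single error e at position i, S_ℓ = v_i·e·α_i^ℓ, so α_err = S_1/S_0.
  S_0^{−1} = 3^{−1} = 9 (mod 13), so α_err = 5·9 = 45 ≡ 6 = α_2. Error position i = 2.
  Consistency check: S_2/S_1 = 4·8 = 32 ≡ 6 = α_err ✓ (single-error assumption holds).
Step 4: error magnitude e = S_0/v_2 = S_0·∏_{j≠2}(α_2 − α_j) = 3·11 = 33 ≡ 7 (mod 13).
Step 5: correct position 2: c_2 = r_2 − e = 0 − 7 ≡ 6 (mod 13). Hence c = [3, 6, 11, 12, 0].
  Check: interpolating c through the α_i gives m(x) = 1 + 3·x (degree < 2) with m(α_i) = c_i for every i, so c is indeed a codeword.


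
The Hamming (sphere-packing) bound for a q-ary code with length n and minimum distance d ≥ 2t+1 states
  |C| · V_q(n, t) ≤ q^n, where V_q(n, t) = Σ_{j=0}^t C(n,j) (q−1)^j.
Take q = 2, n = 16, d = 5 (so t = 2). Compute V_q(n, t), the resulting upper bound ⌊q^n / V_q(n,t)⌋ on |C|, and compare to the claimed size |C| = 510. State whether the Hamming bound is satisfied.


V_q(n, t) = 137, q^n = 65536, Hamming bound = 478, |C| = 510 > bound (violated).

Step 1: Compute V_q(n, t) = Σ_{j=0}^2 C(n, j) (q−1)^j.
  j = 0: C(16,0)·(1)^0 = 1·1 = 1.
  j = 1: C(16,1)·(1)^1 = 16·1 = 16.
  j = 2: C(16,2)·(1)^2 = 120·1 = 120.
  V_q(n, t) = 1 + 16 + 120 = 137.
Step 2: q^n = 2^16 = 65536.
Step 3: Hamming bound ⌊q^n / V_q(n,t)⌋ = ⌊65536/137⌋ = 478.
Step 4: Compare |C| = 510 to 478: violated.
The claimed |C| lies above the Hamming bound, so no 2-ary code of length 16 with d ≥ 5 can have 510 codewords.


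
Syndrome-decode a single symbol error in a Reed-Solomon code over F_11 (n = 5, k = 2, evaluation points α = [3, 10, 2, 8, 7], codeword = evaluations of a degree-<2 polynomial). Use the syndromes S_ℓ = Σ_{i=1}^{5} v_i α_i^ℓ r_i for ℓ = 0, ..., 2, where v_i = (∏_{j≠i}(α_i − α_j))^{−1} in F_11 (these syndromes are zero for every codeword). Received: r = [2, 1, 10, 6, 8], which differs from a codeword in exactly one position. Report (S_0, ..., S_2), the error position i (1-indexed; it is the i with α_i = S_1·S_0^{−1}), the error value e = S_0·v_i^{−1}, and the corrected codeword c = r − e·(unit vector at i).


S = (1, 7, 5), error at position 5, error magnitude e = 5, c = [2, 1, 10, 6, 3].

Step 1: column multipliers v_i = (∏_{j≠i}(α_i − α_j))^{−1} mod 11.
  i = 1 (α = 3): (3−10)(3−2)(3−8)(3−7) = (−7)·1·(−5)·(−4) = −140 ≡ 3, so v_1 = 3^{−1} = 4 (mod 11).
  i = 2 (α = 10): (10−3)(10−2)(10−8)(10−7) = 7·8·2·3 = 336 ≡ 6, so v_2 = 6^{−1} = 2 (mod 11).
  i = 3 (α = 2): (2−3)(2−10)(2−8)(2−7) = (−1)·(−8)·(−6)·(−5) = 240 ≡ 9, so v_3 = 9^{−1} = 5 (mod 11).
  i = 4 (α = 8): (8−3)(8−10)(8−2)(8−7) = 5·(−2)·6·1 = −60 ≡ 6, so v_4 = 6^{−1} = 2 (mod 11).
  i = 5 (α = 7): (7−3)(7−10)(7−2)(7−8) = 4·(−3)·5·(−1) = 60 ≡ 5, so v_5 = 5^{−1} = 9 (mod 11).
  v = [4, 2, 5, 2, 9].
Step 2: syndromes of r = [2, 1, 10, 6, 8] (all sums mod 11).
  S_0 = Σ v_i r_i = 4·2 + 2·1 + 5·10 + 2·6 + 9·8 = 144 ≡ 1.
  S_1 = Σ v_i α_i r_i = 4·3·2 + 2·10·1 + 5·2·10 + 2·8·6 + 9·7·8 = 744 ≡ 7.
  α_i^2 mod 11 = [9, 1, 4, 9, 5].
  S_2 = Σ v_i α_i^2 r_i = 4·9·2 + 2·1·1 + 5·4·10 + 2·9·6 + 9·5·8 = 742 ≡ 5.
  S = (1, 7, 5) ≠ 0, so r is not a codeword (an error is present).
Step 3: locate the error. For a single error e at position i, S_ℓ = v_i·e·α_i^ℓ, so α_err = S_1/S_0.
  S_0^{−1} = 1^{−1} = 1 (mod 11), so α_err = 7·1 = 7 ≡ 7 = α_5. Error position i = 5.
  Consistency check: S_2/S_1 = 5·8 = 40 ≡ 7 = α_err ✓ (single-error assumption holds).
Step 4: error magnitude e = S_0/v_5 = S_0·∏_{j≠5}(α_5 − α_j) = 1·5 = 5 ≡ 5 (mod 11).
Step 5: correct position 5: c_5 = r_5 − e = 8 − 5 ≡ 3 (mod 11). Hence c = [2, 1, 10, 6, 3].
  Check: interpolating c through the α_i gives m(x) = 4 + 3·x (degree < 2) with m(α_i) = c_i for every i, so c is indeed a codeword.


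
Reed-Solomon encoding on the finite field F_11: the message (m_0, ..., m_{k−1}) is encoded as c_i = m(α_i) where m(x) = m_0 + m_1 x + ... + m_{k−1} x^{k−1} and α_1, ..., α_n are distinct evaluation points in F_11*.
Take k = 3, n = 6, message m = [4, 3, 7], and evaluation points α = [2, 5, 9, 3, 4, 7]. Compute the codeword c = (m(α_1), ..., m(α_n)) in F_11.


c = [5, 7, 4, 10, 7, 5]

Message polynomial: m(x) = 4 + 3·x + 7·x^2 (mod 11).
For each evaluation point α_i, compute m(α_i) mod 11:
  α_1 = 2: Horner steps 7 → 6 → 5, so m(2) = 5.
  α_2 = 5: Horner steps 7 → 5 → 7, so m(5) = 7.
  α_3 = 9: Horner steps 7 → 0 → 4, so m(9) = 4.
  α_4 = 3: Horner steps 7 → 2 → 10, so m(3) = 10.
  α_5 = 4: Horner steps 7 → 9 → 7, so m(4) = 7.
  α_6 = 7: Horner steps 7 → 8 → 5, so m(7) = 5.
Codeword c = [5, 7, 4, 10, 7, 5] ∈ F_11^6.


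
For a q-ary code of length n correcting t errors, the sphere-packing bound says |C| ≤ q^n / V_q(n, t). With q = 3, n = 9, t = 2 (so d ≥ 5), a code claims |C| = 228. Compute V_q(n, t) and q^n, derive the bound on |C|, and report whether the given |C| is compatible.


V_q(n, t) = 163, q^n = 19683, Hamming bound = 120, |C| = 228 > bound (violated).

Step 1: Compute V_q(n, t) = Σ_{j=0}^2 C(n, j) (q−1)^j.
  j = 0: C(9,0)·(2)^0 = 1·1 = 1.
  j = 1: C(9,1)·(2)^1 = 9·2 = 18.
  j = 2: C(9,2)·(2)^2 = 36·4 = 144.
  V_q(n, t) = 1 + 18 + 144 = 163.
Step 2: q^n = 3^9 = 19683.
Step 3: Hamming bound ⌊q^n / V_q(n,t)⌋ = ⌊19683/163⌋ = 120.
Step 4: Compare |C| = 228 to 120: violated.
The claimed |C| lies above the Hamming bound, so no 3-ary code of length 9 with d ≥ 5 can have 228 codewords.


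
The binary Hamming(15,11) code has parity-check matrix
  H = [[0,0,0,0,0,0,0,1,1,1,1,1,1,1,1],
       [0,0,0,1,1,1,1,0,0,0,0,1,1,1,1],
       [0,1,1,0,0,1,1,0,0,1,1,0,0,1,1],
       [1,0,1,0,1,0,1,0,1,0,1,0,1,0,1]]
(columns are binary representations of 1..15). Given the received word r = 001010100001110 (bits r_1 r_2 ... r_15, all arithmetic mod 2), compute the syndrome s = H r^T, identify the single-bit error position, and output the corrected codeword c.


s = (1, 1, 1, 0)^T, error position = 14, corrected codeword c = 001010100001100

Compute s = H r^T mod 2 one row at a time:
  s_1 = 0 + 0 + 0 + 0 + 1 + 1 + 1 + 0 = 3 ≡ 1 (mod 2).
  s_2 = 0 + 1 + 0 + 1 + 1 + 1 + 1 + 0 = 5 ≡ 1 (mod 2).
  s_3 = 0 + 1 + 0 + 1 + 0 + 0 + 1 + 0 = 3 ≡ 1 (mod 2).
  s_4 = 0 + 1 + 1 + 1 + 0 + 0 + 1 + 0 = 4 ≡ 0 (mod 2).
s = (1, 1, 1, 0)^T — this equals column 14 of H (binary 1110), so error is at position 14.
Correct: flip bit 14 of r = 001010100001110 to get c = 001010100001100.


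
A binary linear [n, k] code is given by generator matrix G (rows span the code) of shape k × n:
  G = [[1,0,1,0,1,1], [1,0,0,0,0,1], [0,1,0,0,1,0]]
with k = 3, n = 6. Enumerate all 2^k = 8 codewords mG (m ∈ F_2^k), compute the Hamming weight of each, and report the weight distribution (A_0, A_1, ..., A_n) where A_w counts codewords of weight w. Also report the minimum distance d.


Weight distribution: A_0 = 1, A_2 = 4, A_4 = 3. Minimum distance d = 2.

Enumerate all 2^3 = 8 messages m ∈ F_2^3.
For each, compute codeword c = mG in F_2^6, then tally its weight.
  m = 000 → c = 000000, weight = 0.
  m = 100 → c = 101011, weight = 4.
  m = 010 → c = 100001, weight = 2.
  m = 110 → c = 001010, weight = 2.
  m = 001 → c = 010010, weight = 2.
  m = 101 → c = 111001, weight = 4.
  m = 011 → c = 110011, weight = 4.
  m = 111 → c = 011000, weight = 2.
Tally weights:
  weight 0: 1 codewords.
  weight 2: 4 codewords.
  weight 4: 3 codewords.
Minimum distance d = smallest w > 0 with A_w > 0 = 2.
Sanity: Σ A_w = 8 = 2^3 = 8 ✓.


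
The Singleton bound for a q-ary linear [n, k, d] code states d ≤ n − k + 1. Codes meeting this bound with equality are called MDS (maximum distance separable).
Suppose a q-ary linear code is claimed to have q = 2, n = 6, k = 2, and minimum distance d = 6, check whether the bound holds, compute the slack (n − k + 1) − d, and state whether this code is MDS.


Singleton RHS = n − k + 1 = 5, slack = -1, bound violated (no such code; not MDS).

Singleton bound: d ≤ n − k + 1.
Here n = 6, k = 2, so n − k + 1 = 5.
Given d = 6, check d ≤ 5: NO.
Slack = (n − k + 1) − d = -1.
The slack is negative: d = 6 exceeds n − k + 1 = 5 by 1, so the Singleton bound is violated and no linear [6, 2, 6]_2 code can exist. In particular it is not MDS (MDS requires d = n − k + 1 exactly).
Description: the claimed parameters are [6, 2, 6]_2; such a code would be impossible (violates the Singleton bound).


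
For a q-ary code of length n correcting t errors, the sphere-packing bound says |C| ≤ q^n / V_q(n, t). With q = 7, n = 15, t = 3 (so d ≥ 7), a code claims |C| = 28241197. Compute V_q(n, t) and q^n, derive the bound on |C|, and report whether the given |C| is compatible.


V_q(n, t) = 102151, q^n = 4747561509943, Hamming bound = 46475918, |C| = 28241197 ≤ bound (satisfied).

Step 1: Compute V_q(n, t) = Σ_{j=0}^3 C(n, j) (q−1)^j.
  j = 0: C(15,0)·(6)^0 = 1·1 = 1.
  j = 1: C(15,1)·(6)^1 = 15·6 = 90.
  j = 2: C(15,2)·(6)^2 = 105·36 = 3780.
  j = 3: C(15,3)·(6)^3 = 455·216 = 98280.
  V_q(n, t) = 1 + 90 + 3780 + 98280 = 102151.
Step 2: q^n = 7^15 = 4747561509943.
Step 3: Hamming bound ⌊q^n / V_q(n,t)⌋ = ⌊4747561509943/102151⌋ = 46475918.
Step 4: Compare |C| = 28241197 to 46475918: satisfied.
The claimed |C| lies below the Hamming bound.


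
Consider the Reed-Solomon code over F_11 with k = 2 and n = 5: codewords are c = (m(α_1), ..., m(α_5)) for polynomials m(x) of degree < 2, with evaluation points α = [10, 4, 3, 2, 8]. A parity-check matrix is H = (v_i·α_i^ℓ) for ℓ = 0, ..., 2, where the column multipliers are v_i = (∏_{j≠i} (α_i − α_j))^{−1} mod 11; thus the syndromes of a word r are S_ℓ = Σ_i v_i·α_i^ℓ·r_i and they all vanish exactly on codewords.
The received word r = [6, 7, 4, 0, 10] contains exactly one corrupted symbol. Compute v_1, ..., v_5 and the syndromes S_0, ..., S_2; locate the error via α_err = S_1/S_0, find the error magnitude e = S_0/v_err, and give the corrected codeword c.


S = (8, 2, 6), error at position 3, error magnitude e = 6, c = [6, 7, 9, 0, 10].

Step 1: column multipliers v_i = (∏_{j≠i}(α_i − α_j))^{−1} mod 11.
  i = 1 (α = 10): (10−4)(10−3)(10−2)(10−8) = 6·7·8·2 = 672 ≡ 1, so v_1 = 1^{−1} = 1 (mod 11).
  i = 2 (α = 4): (4−10)(4−3)(4−2)(4−8) = (−6)·1·2·(−4) = 48 ≡ 4, so v_2 = 4^{−1} = 3 (mod 11).
  i = 3 (α = 3): (3−10)(3−4)(3−2)(3−8) = (−7)·(−1)·1·(−5) = −35 ≡ 9, so v_3 = 9^{−1} = 5 (mod 11).
  i = 4 (α = 2): (2−10)(2−4)(2−3)(2−8) = (−8)·(−2)·(−1)·(−6) = 96 ≡ 8, so v_4 = 8^{−1} = 7 (mod 11).
  i = 5 (α = 8): (8−10)(8−4)(8−3)(8−2) = (−2)·4·5·6 = −240 ≡ 2, so v_5 = 2^{−1} = 6 (mod 11).
  v = [1, 3, 5, 7, 6].
Step 2: syndromes of r = [6, 7, 4, 0, 10] (all sums mod 11).
  S_0 = Σ v_i r_i = 1·6 + 3·7 + 5·4 + 7·0 + 6·10 = 107 ≡ 8.
  S_1 = Σ v_i α_i r_i = 1·10·6 + 3·4·7 + 5·3·4 + 7·2·0 + 6·8·10 = 684 ≡ 2.
  α_i^2 mod 11 = [1, 5, 9, 4, 9].
  S_2 = Σ v_i α_i^2 r_i = 1·1·6 + 3·5·7 + 5·9·4 + 7·4·0 + 6·9·10 = 831 ≡ 6.
  S = (8, 2, 6) ≠ 0, so r is not a codeword (an error is present).
Step 3: locate the error. For a single error e at position i, S_ℓ = v_i·e·α_i^ℓ, so α_err = S_1/S_0.
  S_0^{−1} = 8^{−1} = 7 (mod 11), so α_err = 2·7 = 14 ≡ 3 = α_3. Error position i = 3.
  Consistency check: S_2/S_1 = 6·6 = 36 ≡ 3 = α_err ✓ (single-error assumption holds).
Step 4: error magnitude e = S_0/v_3 = S_0·∏_{j≠3}(α_3 − α_j) = 8·9 = 72 ≡ 6 (mod 11).
Step 5: correct position 3: c_3 = r_3 − e = 4 − 6 ≡ 9 (mod 11). Hence c = [6, 7, 9, 0, 10].
  Check: interpolating c through the α_i gives m(x) = 4 + 9·x (degree < 2) with m(α_i) = c_i for every i, so c is indeed a codeword.


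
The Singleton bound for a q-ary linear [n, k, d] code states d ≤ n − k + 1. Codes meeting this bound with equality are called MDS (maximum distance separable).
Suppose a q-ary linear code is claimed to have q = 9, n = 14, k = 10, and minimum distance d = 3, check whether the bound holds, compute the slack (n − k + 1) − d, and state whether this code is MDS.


Singleton RHS = n − k + 1 = 5, slack = 2, bound satisfied, not MDS.

Singleton bound: d ≤ n − k + 1.
Here n = 14, k = 10, so n − k + 1 = 5.
Given d = 3, check d ≤ 5: YES.
Slack = (n − k + 1) − d = 2.
The code is NOT MDS (slack = 2 > 0).
Description: the claimed parameters are [14, 10, 3]_9; such a code would be non-MDS.


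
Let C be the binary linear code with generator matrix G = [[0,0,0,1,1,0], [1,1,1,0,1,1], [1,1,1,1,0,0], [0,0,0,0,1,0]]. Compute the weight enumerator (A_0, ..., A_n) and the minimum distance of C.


Weight distribution: A_0 = 1, A_1 = 3, A_2 = 3, A_3 = 2, A_4 = 3, A_5 = 3, A_6 = 1. Minimum distance d = 1.

Enumerate all 2^4 = 16 messages m ∈ F_2^4.
For each, compute codeword c = mG in F_2^6, then tally its weight.
  m = 0000 → c = 000000, weight = 0.
  m = 1000 → c = 000110, weight = 2.
  m = 0100 → c = 111011, weight = 5.
  m = 1100 → c = 111101, weight = 5.
  m = 0010 → c = 111100, weight = 4.
  m = 1010 → c = 111010, weight = 4.
  m = 0110 → c = 000111, weight = 3.
  m = 1110 → c = 000001, weight = 1.
  m = 0001 → c = 000010, weight = 1.
  m = 1001 → c = 000100, weight = 1.
  m = 0101 → c = 111001, weight = 4.
  m = 1101 → c = 111111, weight = 6.
  m = 0011 → c = 111110, weight = 5.
  m = 1011 → c = 111000, weight = 3.
  m = 0111 → c = 000101, weight = 2.
  m = 1111 → c = 000011, weight = 2.
Tally weights:
  weight 0: 1 codewords.
  weight 1: 3 codewords.
  weight 2: 3 codewords.
  weight 3: 2 codewords.
  weight 4: 3 codewords.
  weight 5: 3 codewords.
  weight 6: 1 codewords.
Minimum distance d = smallest w > 0 with A_w > 0 = 1.
Sanity: Σ A_w = 16 = 2^4 = 16 ✓.


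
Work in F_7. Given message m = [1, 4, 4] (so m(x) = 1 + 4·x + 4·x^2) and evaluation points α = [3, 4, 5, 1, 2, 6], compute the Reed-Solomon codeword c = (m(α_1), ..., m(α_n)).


c = [0, 4, 2, 2, 4, 1]

Message polynomial: m(x) = 1 + 4·x + 4·x^2 (mod 7).
For each evaluation point α_i, compute m(α_i) mod 7:
  α_1 = 3: Horner steps 4 → 2 → 0, so m(3) = 0.
  α_2 = 4: Horner steps 4 → 6 → 4, so m(4) = 4.
  α_3 = 5: Horner steps 4 → 3 → 2, so m(5) = 2.
  α_4 = 1: Horner steps 4 → 1 → 2, so m(1) = 2.
  α_5 = 2: Horner steps 4 → 5 → 4, so m(2) = 4.
  α_6 = 6: Horner steps 4 → 0 → 1, so m(6) = 1.
Codeword c = [0, 4, 2, 2, 4, 1] ∈ F_7^6.


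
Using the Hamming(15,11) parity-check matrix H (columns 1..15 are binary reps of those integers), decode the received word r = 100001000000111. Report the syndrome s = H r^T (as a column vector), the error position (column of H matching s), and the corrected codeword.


s = (1, 0, 1, 1)^T, error position = 11, corrected codeword c = 100001000010111

Compute s = H r^T mod 2 one row at a time:
  s_1 = 0 + 0 + 0 + 0 + 0 + 1 + 1 + 1 = 3 ≡ 1 (mod 2).
  s_2 = 0 + 0 + 1 + 0 + 0 + 1 + 1 + 1 = 4 ≡ 0 (mod 2).
  s_3 = 0 + 0 + 1 + 0 + 0 + 0 + 1 + 1 = 3 ≡ 1 (mod 2).
  s_4 = 1 + 0 + 0 + 0 + 0 + 0 + 1 + 1 = 3 ≡ 1 (mod 2).
s = (1, 0, 1, 1)^T — this equals column 11 of H (binary 1011), so error is at position 11.
Correct: flip bit 11 of r = 100001000000111 to get c = 100001000010111.


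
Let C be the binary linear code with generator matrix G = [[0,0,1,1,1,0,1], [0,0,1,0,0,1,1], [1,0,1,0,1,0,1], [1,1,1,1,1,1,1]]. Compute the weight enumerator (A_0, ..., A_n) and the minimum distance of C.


Weight distribution: A_0 = 1, A_2 = 2, A_3 = 5, A_4 = 5, A_5 = 2, A_7 = 1. Minimum distance d = 2.

Enumerate all 2^4 = 16 messages m ∈ F_2^4.
For each, compute codeword c = mG in F_2^7, then tally its weight.
  m = 0000 → c = 0000000, weight = 0.
  m = 1000 → c = 0011101, weight = 4.
  m = 0100 → c = 0010011, weight = 3.
  m = 1100 → c = 0001110, weight = 3.
  m = 0010 → c = 1010101, weight = 4.
  m = 1010 → c = 1001000, weight = 2.
  m = 0110 → c = 1000110, weight = 3.
  m = 1110 → c = 1011011, weight = 5.
  m = 0001 → c = 1111111, weight = 7.
  m = 1001 → c = 1100010, weight = 3.
  m = 0101 → c = 1101100, weight = 4.
  m = 1101 → c = 1110001, weight = 4.
  m = 0011 → c = 0101010, weight = 3.
  m = 1011 → c = 0110111, weight = 5.
  m = 0111 → c = 0111001, weight = 4.
  m = 1111 → c = 0100100, weight = 2.
Tally weights:
  weight 0: 1 codewords.
  weight 2: 2 codewords.
  weight 3: 5 codewords.
  weight 4: 5 codewords.
  weight 5: 2 codewords.
  weight 7: 1 codewords.
Minimum distance d = smallest w > 0 with A_w > 0 = 2.
Sanity: Σ A_w = 16 = 2^4 = 16 ✓.


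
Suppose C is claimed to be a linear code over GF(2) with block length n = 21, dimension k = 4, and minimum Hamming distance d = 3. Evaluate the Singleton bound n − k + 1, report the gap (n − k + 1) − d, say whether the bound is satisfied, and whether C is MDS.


Singleton RHS = n − k + 1 = 18, slack = 15, bound satisfied, not MDS.

Singleton bound: d ≤ n − k + 1.
Here n = 21, k = 4, so n − k + 1 = 18.
Given d = 3, check d ≤ 18: YES.
Slack = (n − k + 1) − d = 15.
The code is NOT MDS (slack = 15 > 0).
Description: the claimed parameters are [21, 4, 3]_2; such a code would be non-MDS.


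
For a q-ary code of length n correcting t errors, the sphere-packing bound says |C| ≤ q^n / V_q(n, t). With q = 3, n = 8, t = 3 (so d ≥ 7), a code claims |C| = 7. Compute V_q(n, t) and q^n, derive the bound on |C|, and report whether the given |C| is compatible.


V_q(n, t) = 577, q^n = 6561, Hamming bound = 11, |C| = 7 ≤ bound (satisfied).

Step 1: Compute V_q(n, t) = Σ_{j=0}^3 C(n, j) (q−1)^j.
  j = 0: C(8,0)·(2)^0 = 1·1 = 1.
  j = 1: C(8,1)·(2)^1 = 8·2 = 16.
  j = 2: C(8,2)·(2)^2 = 28·4 = 112.
  j = 3: C(8,3)·(2)^3 = 56·8 = 448.
  V_q(n, t) = 1 + 16 + 112 + 448 = 577.
Step 2: q^n = 3^8 = 6561.
Step 3: Hamming bound ⌊q^n / V_q(n,t)⌋ = ⌊6561/577⌋ = 11.
Step 4: Compare |C| = 7 to 11: satisfied.
The claimed |C| lies below the Hamming bound.


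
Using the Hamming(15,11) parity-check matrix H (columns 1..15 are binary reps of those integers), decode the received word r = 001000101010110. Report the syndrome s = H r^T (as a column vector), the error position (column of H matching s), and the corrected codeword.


s = (0, 1, 0, 1)^T, error position = 5, corrected codeword c = 001010101010110

Compute s = H r^T mod 2 one row at a time:
  s_1 = 0 + 1 + 0 + 1 + 0 + 1 + 1 + 0 = 4 ≡ 0 (mod 2).
  s_2 = 0 + 0 + 0 + 1 + 0 + 1 + 1 + 0 = 3 ≡ 1 (mod 2).
  s_3 = 0 + 1 + 0 + 1 + 0 + 1 + 1 + 0 = 4 ≡ 0 (mod 2).
  s_4 = 0 + 1 + 0 + 1 + 1 + 1 + 1 + 0 = 5 ≡ 1 (mod 2).
s = (0, 1, 0, 1)^T — this equals column 5 of H (binary 0101), so error is at position 5.
Correct: flip bit 5 of r = 001000101010110 to get c = 001010101010110.


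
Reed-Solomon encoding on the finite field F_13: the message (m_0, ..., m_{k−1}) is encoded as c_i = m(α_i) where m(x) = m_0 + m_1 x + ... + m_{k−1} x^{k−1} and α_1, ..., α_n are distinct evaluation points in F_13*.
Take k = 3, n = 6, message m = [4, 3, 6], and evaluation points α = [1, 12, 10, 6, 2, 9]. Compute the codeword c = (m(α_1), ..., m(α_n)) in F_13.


c = [0, 7, 10, 4, 8, 10]

Message polynomial: m(x) = 4 + 3·x + 6·x^2 (mod 13).
For each evaluation point α_i, compute m(α_i) mod 13:
  α_1 = 1: Horner steps 6 → 9 → 0, so m(1) = 0.
  α_2 = 12: Horner steps 6 → 10 → 7, so m(12) = 7.
  α_3 = 10: Horner steps 6 → 11 → 10, so m(10) = 10.
  α_4 = 6: Horner steps 6 → 0 → 4, so m(6) = 4.
  α_5 = 2: Horner steps 6 → 2 → 8, so m(2) = 8.
  α_6 = 9: Horner steps 6 → 5 → 10, so m(9) = 10.
Codeword c = [0, 7, 10, 4, 8, 10] ∈ F_13^6.


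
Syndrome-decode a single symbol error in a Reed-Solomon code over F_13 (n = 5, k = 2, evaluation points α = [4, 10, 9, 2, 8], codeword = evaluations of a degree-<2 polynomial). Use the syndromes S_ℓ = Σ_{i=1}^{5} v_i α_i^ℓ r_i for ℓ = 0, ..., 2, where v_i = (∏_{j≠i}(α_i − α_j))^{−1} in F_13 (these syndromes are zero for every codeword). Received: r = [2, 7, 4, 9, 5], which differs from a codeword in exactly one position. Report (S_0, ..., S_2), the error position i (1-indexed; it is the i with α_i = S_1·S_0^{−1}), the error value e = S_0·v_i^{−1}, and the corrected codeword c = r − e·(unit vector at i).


S = (12, 5, 1), error at position 5, error magnitude e = 4, c = [2, 7, 4, 9, 1].

Step 1: column multipliers v_i = (∏_{j≠i}(α_i − α_j))^{−1} mod 13.
  i = 1 (α = 4): (4−10)(4−9)(4−2)(4−8) = (−6)·(−5)·2·(−4) = −240 ≡ 7, so v_1 = 7^{−1} = 2 (mod 13).
  i = 2 (α = 10): (10−4)(10−9)(10−2)(10−8) = 6·1·8·2 = 96 ≡ 5, so v_2 = 5^{−1} = 8 (mod 13).
  i = 3 (α = 9): (9−4)(9−10)(9−2)(9−8) = 5·(−1)·7·1 = −35 ≡ 4, so v_3 = 4^{−1} = 10 (mod 13).
  i = 4 (α = 2): (2−4)(2−10)(2−9)(2−8) = (−2)·(−8)·(−7)·(−6) = 672 ≡ 9, so v_4 = 9^{−1} = 3 (mod 13).
  i = 5 (α = 8): (8−4)(8−10)(8−9)(8−2) = 4·(−2)·(−1)·6 = 48 ≡ 9, so v_5 = 9^{−1} = 3 (mod 13).
  v = [2, 8, 10, 3, 3].
Step 2: syndromes of r = [2, 7, 4, 9, 5] (all sums mod 13).
  S_0 = Σ v_i r_i = 2·2 + 8·7 + 10·4 + 3·9 + 3·5 = 142 ≡ 12.
  S_1 = Σ v_i α_i r_i = 2·4·2 + 8·10·7 + 10·9·4 + 3·2·9 + 3·8·5 = 1110 ≡ 5.
  α_i^2 mod 13 = [3, 9, 3, 4, 12].
  S_2 = Σ v_i α_i^2 r_i = 2·3·2 + 8·9·7 + 10·3·4 + 3·4·9 + 3·12·5 = 924 ≡ 1.
  S = (12, 5, 1) ≠ 0, so r is not a codeword (an error is present).
Step 3: locate the error. For a single error e at position i, S_ℓ = v_i·e·α_i^ℓ, so α_err = S_1/S_0.
  S_0^{−1} = 12^{−1} = 12 (mod 13), so α_err = 5·12 = 60 ≡ 8 = α_5. Error position i = 5.
  Consistency check: S_2/S_1 = 1·8 = 8 ≡ 8 = α_err ✓ (single-error assumption holds).
Step 4: error magnitude e = S_0/v_5 = S_0·∏_{j≠5}(α_5 − α_j) = 12·9 = 108 ≡ 4 (mod 13).
Step 5: correct position 5: c_5 = r_5 − e = 5 − 4 ≡ 1 (mod 13). Hence c = [2, 7, 4, 9, 1].
  Check: interpolating c through the α_i gives m(x) = 3 + 3·x (degree < 2) with m(α_i) = c_i for every i, so c is indeed a codeword.


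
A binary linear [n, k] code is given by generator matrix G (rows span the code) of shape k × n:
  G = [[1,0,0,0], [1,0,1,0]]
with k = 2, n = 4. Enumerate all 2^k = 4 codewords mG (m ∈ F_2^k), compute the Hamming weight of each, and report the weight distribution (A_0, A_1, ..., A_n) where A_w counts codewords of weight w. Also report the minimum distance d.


Weight distribution: A_0 = 1, A_1 = 2, A_2 = 1. Minimum distance d = 1.

Enumerate all 2^2 = 4 messages m ∈ F_2^2.
For each, compute codeword c = mG in F_2^4, then tally its weight.
  m = 00 → c = 0000, weight = 0.
  m = 10 → c = 1000, weight = 1.
  m = 01 → c = 1010, weight = 2.
  m = 11 → c = 0010, weight = 1.
Tally weights:
  weight 0: 1 codewords.
  weight 1: 2 codewords.
  weight 2: 1 codewords.
Minimum distance d = smallest w > 0 with A_w > 0 = 1.
Sanity: Σ A_w = 4 = 2^2 = 4 ✓.


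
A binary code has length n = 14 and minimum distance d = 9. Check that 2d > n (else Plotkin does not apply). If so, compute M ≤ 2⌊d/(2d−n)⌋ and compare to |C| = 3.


Plotkin bound M ≤ 4; given |C| = 3 ≤ bound (satisfied).

Check applicability: 2d = 18, n = 14.
2d − n = 4 > 0, so Plotkin applies.
Compute d/(2d−n) = 9/4 ≈ 2.2500.
⌊d/(2d−n)⌋ = 2.
Plotkin bound: M ≤ 2·2 = 4.
Given |C| = 3, check: satisfied.
This |C| is below the Plotkin bound.


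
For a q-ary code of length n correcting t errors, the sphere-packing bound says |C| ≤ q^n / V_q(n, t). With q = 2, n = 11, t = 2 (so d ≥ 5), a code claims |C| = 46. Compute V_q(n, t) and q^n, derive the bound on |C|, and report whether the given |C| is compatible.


V_q(n, t) = 67, q^n = 2048, Hamming bound = 30, |C| = 46 > bound (violated).

Step 1: Compute V_q(n, t) = Σ_{j=0}^2 C(n, j) (q−1)^j.
  j = 0: C(11,0)·(1)^0 = 1·1 = 1.
  j = 1: C(11,1)·(1)^1 = 11·1 = 11.
  j = 2: C(11,2)·(1)^2 = 55·1 = 55.
  V_q(n, t) = 1 + 11 + 55 = 67.
Step 2: q^n = 2^11 = 2048.
Step 3: Hamming bound ⌊q^n / V_q(n,t)⌋ = ⌊2048/67⌋ = 30.
Step 4: Compare |C| = 46 to 30: violated.
The claimed |C| lies above the Hamming bound, so no 2-ary code of length 11 with d ≥ 5 can have 46 codewords.


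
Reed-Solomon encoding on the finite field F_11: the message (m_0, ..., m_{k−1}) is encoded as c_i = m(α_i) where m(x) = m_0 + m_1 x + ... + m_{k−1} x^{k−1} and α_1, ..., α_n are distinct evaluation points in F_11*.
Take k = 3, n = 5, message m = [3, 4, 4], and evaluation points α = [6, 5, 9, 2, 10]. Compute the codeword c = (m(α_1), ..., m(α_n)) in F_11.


c = [6, 2, 0, 5, 3]

Message polynomial: m(x) = 3 + 4·x + 4·x^2 (mod 11).
For each evaluation point α_i, compute m(α_i) mod 11:
  α_1 = 6: Horner steps 4 → 6 → 6, so m(6) = 6.
  α_2 = 5: Horner steps 4 → 2 → 2, so m(5) = 2.
  α_3 = 9: Horner steps 4 → 7 → 0, so m(9) = 0.
  α_4 = 2: Horner steps 4 → 1 → 5, so m(2) = 5.
  α_5 = 10: Horner steps 4 → 0 → 3, so m(10) = 3.
Codeword c = [6, 2, 0, 5, 3] ∈ F_11^5.


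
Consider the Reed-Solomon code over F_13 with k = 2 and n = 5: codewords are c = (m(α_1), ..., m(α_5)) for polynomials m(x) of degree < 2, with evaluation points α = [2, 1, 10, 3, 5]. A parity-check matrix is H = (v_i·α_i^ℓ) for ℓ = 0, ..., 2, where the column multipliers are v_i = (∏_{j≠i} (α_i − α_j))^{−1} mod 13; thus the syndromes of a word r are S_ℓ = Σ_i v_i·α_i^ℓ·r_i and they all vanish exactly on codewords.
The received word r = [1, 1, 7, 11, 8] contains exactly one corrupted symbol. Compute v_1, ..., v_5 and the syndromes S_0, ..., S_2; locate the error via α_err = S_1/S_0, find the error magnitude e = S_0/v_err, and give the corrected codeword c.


S = (4, 8, 3), error at position 1, error magnitude e = 8, c = [6, 1, 7, 11, 8].

Step 1: column multipliers v_i = (∏_{j≠i}(α_i − α_j))^{−1} mod 13.
  i = 1 (α = 2): (2−1)(2−10)(2−3)(2−5) = 1·(−8)·(−1)·(−3) = −24 ≡ 2, so v_1 = 2^{−1} = 7 (mod 13).
  i = 2 (α = 1): (1−2)(1−10)(1−3)(1−5) = (−1)·(−9)·(−2)·(−4) = 72 ≡ 7, so v_2 = 7^{−1} = 2 (mod 13).
  i = 3 (α = 10): (10−2)(10−1)(10−3)(10−5) = 8·9·7·5 = 2520 ≡ 11, so v_3 = 11^{−1} = 6 (mod 13).
  i = 4 (α = 3): (3−2)(3−1)(3−10)(3−5) = 1·2·(−7)·(−2) = 28 ≡ 2, so v_4 = 2^{−1} = 7 (mod 13).
  i = 5 (α = 5): (5−2)(5−1)(5−10)(5−3) = 3·4·(−5)·2 = −120 ≡ 10, so v_5 = 10^{−1} = 4 (mod 13).
  v = [7, 2, 6, 7, 4].
Step 2: syndromes of r = [1, 1, 7, 11, 8] (all sums mod 13).
  S_0 = Σ v_i r_i = 7·1 + 2·1 + 6·7 + 7·11 + 4·8 = 160 ≡ 4.
  S_1 = Σ v_i α_i r_i = 7·2·1 + 2·1·1 + 6·10·7 + 7·3·11 + 4·5·8 = 827 ≡ 8.
  α_i^2 mod 13 = [4, 1, 9, 9, 12].
  S_2 = Σ v_i α_i^2 r_i = 7·4·1 + 2·1·1 + 6·9·7 + 7·9·11 + 4·12·8 = 1485 ≡ 3.
  S = (4, 8, 3) ≠ 0, so r is not a codeword (an error is present).
Step 3: locate the error. For a single error e at position i, S_ℓ = v_i·e·α_i^ℓ, so α_err = S_1/S_0.
  S_0^{−1} = 4^{−1} = 10 (mod 13), so α_err = 8·10 = 80 ≡ 2 = α_1. Error position i = 1.
  Consistency check: S_2/S_1 = 3·5 = 15 ≡ 2 = α_err ✓ (single-error assumption holds).
Step 4: error magnitude e = S_0/v_1 = S_0·∏_{j≠1}(α_1 − α_j) = 4·2 = 8 ≡ 8 (mod 13).
Step 5: correct position 1: c_1 = r_1 − e = 1 − 8 ≡ 6 (mod 13). Hence c = [6, 1, 7, 11, 8].
  Check: interpolating c through the α_i gives m(x) = 9 + 5·x (degree < 2) with m(α_i) = c_i for every i, so c is indeed a codeword.


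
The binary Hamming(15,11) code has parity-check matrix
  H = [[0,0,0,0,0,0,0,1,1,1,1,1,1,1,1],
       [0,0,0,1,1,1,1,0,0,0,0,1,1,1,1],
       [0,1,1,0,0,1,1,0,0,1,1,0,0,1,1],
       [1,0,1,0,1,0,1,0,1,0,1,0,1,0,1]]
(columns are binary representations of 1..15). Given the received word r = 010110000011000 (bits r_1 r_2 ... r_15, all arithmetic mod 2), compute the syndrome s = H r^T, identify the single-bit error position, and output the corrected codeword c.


s = (0, 1, 0, 0)^T, error position = 4, corrected codeword c = 010010000011000

Compute s = H r^T mod 2 one row at a time:
  s_1 = 0 + 0 + 0 + 1 + 1 + 0 + 0 + 0 = 2 ≡ 0 (mod 2).
  s_2 = 1 + 1 + 0 + 0 + 1 + 0 + 0 + 0 = 3 ≡ 1 (mod 2).
  s_3 = 1 + 0 + 0 + 0 + 0 + 1 + 0 + 0 = 2 ≡ 0 (mod 2).
  s_4 = 0 + 0 + 1 + 0 + 0 + 1 + 0 + 0 = 2 ≡ 0 (mod 2).
s = (0, 1, 0, 0)^T — this equals column 4 of H (binary 0100), so error is at position 4.
Correct: flip bit 4 of r = 010110000011000 to get c = 010010000011000.


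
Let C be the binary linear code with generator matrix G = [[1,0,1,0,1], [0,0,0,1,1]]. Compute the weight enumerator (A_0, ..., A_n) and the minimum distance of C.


Weight distribution: A_0 = 1, A_2 = 1, A_3 = 2. Minimum distance d = 2.

Enumerate all 2^2 = 4 messages m ∈ F_2^2.
For each, compute codeword c = mG in F_2^5, then tally its weight.
  m = 00 → c = 00000, weight = 0.
  m = 10 → c = 10101, weight = 3.
  m = 01 → c = 00011, weight = 2.
  m = 11 → c = 10110, weight = 3.
Tally weights:
  weight 0: 1 codewords.
  weight 2: 1 codewords.
  weight 3: 2 codewords.
Minimum distance d = smallest w > 0 with A_w > 0 = 2.
Sanity: Σ A_w = 4 = 2^2 = 4 ✓.
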